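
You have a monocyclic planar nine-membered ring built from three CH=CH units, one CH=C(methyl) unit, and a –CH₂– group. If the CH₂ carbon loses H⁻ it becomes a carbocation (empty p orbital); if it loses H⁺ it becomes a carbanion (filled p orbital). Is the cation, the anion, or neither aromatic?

The anion

Once that carbon is sp², every ring atom has a p orbital and both ions are fully conjugated.
Cation: 4 × 2 + 0 = 8 π electrons → 4(2), antiaromatic.
Anion: 4 × 2 + 2 = 10 π electrons → 4(2)+2, aromatic.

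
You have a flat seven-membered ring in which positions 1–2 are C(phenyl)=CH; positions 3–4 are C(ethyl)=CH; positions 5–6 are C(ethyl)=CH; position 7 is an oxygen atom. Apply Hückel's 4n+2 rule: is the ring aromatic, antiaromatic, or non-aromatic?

The p orbitals form a continuous loop: each doubly-bonded ring atom is sp² with one p-orbital electron; the oxygen donates one lone pair from its p orbital. The ring is fully conjugated.
Adding the contributions, 3 × 2 = 6 from the double-bond units + 2 from the O atom = 8.
8 is a 4n count (n = 2), so the planar conjugated ring is antiaromatic.

Antiaromatic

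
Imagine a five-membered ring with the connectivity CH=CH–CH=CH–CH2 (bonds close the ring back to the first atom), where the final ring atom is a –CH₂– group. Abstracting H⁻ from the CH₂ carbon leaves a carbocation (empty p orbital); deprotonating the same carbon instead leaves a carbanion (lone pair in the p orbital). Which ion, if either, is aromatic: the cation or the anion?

The anion

Once that carbon is sp², every ring atom has a p orbital and both ions are fully conjugated.
Cation: 2 × 2 + 0 = 4 π electrons → 4(1), antiaromatic.
Anion: 2 × 2 + 2 = 6 π electrons → 4(1)+2, aromatic.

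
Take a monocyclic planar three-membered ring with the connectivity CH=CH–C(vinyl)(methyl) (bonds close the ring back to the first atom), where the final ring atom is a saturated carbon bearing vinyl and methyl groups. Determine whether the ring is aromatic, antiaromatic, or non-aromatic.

The C(vinyl)(methyl) carbon is saturated: that saturated carbon is sp³ and has no p orbital in the ring π system. Conjugation is not continuous around the ring.
Without a continuous loop of overlapping p orbitals the Hückel electron count never comes into play.

Non-aromatic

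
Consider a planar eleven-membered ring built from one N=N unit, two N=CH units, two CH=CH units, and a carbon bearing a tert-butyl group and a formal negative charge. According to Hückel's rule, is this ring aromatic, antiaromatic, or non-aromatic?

Antiaromatic

The p orbitals form a continuous loop: the double-bond atoms are sp², each contributing one p electron; each sp² =N– keeps its lone pair in-plane and puts one electron into the π system; the carbanion's lone pair occupies the p orbital. The ring is fully conjugated.
Adding the contributions, 5 × 2 = 10 from the double-bond units + 2 from the C(tert-butyl)(-) atom = 12.
A 4n π count (12, n = 3) in a planar conjugated ring means antiaromatic.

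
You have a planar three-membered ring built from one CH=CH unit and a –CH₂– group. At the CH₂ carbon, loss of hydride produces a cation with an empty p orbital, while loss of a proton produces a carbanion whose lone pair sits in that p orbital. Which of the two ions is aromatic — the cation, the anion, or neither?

The cation

In either ion the ring is fully conjugated: every atom, including the new sp² carbon, supplies a p orbital.
Cation: 1 × 2 + 0 = 2 π electrons → 4(0)+2, aromatic.
Anion: 1 × 2 + 2 = 4 π electrons → 4(1), antiaromatic.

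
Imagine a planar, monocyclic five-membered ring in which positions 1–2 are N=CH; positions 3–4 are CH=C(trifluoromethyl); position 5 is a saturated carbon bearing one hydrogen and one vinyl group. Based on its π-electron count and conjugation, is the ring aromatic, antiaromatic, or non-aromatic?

Non-aromatic

The CH(vinyl) carbon is saturated: that saturated carbon is sp³ and has no p orbital in the ring π system. Conjugation is not continuous around the ring.
A ring that is not fully conjugated cannot be aromatic or antiaromatic regardless of its π-electron count.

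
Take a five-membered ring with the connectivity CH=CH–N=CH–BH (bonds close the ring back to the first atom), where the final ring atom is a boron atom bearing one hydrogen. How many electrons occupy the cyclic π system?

The p orbitals form a continuous loop: every atom in a ring double bond is sp² and brings one electron to the p orbital; the doubly-bonded nitrogens are pyridine-type — their lone pairs lie in the ring plane, leaving one electron in the p orbital; the boron has an empty p orbital. The ring is fully conjugated.
π-electron count: 2 × 2 = 4 from the double-bond units + 0 from the BH atom = 4.

4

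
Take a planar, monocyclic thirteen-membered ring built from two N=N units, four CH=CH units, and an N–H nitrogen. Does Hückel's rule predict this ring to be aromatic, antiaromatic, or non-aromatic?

Aromatic

All ring atoms are sp² and supply a p orbital to the ring (each doubly-bonded ring atom is sp² with one p-orbital electron; the doubly-bonded nitrogens are pyridine-type — their lone pairs lie in the ring plane, leaving one electron in the p orbital; the pyrrole-type nitrogen donates its lone pair from the p orbital); the conjugation is uninterrupted.
Tallying contributions gives 6 × 2 = 12 from the double-bond units + 2 from the NH atom = 14.
14 = 4(3) + 2, which satisfies Hückel's 4n+2 rule.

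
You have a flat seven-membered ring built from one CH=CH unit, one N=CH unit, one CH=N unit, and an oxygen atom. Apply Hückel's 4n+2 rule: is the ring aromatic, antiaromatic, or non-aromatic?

The p orbitals form a continuous loop: each doubly-bonded ring atom is sp² with one p-orbital electron; the doubly-bonded nitrogens are pyridine-type — their lone pairs lie in the ring plane, leaving one electron in the p orbital; the oxygen donates one lone pair from its p orbital. The ring is fully conjugated.
Counting π electrons: 3 × 2 = 6 from the double-bond units + 2 from the O atom = 8.
8 = 4(2); a planar, fully conjugated 4n system is antiaromatic.

Antiaromatic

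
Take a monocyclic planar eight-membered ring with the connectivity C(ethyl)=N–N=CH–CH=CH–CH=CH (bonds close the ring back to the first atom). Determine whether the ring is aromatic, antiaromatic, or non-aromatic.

Check conjugation: every atom in a ring double bond is sp² and brings one electron to the p orbital; each sp² =N– keeps its lone pair in-plane and puts one electron into the π system — every position has a p orbital, so the cyclic π system is continuous.
Adding the contributions, 4 × 2 = 8 from the 4 double-bond units.
A 4n π count (8, n = 2) in a planar conjugated ring means antiaromatic.

Antiaromatic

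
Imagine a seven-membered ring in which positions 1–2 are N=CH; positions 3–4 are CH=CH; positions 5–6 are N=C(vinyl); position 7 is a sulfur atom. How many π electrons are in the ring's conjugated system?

8

All ring atoms are sp² and supply a p orbital to the ring (every atom in a ring double bond is sp² and brings one electron to the p orbital; each sp² =N– keeps its lone pair in-plane and puts one electron into the π system; the sulfur donates one lone pair from its p orbital); the conjugation is uninterrupted.
Adding the contributions, 3 × 2 = 6 from the double-bond units + 2 from the S atom = 8.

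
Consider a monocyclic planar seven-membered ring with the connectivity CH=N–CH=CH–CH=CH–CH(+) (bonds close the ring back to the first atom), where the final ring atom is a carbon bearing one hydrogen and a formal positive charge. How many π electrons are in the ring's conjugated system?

6

The p orbitals form a continuous loop: each doubly-bonded ring atom is sp² with one p-orbital electron; each sp² =N– keeps its lone pair in-plane and puts one electron into the π system; the carbocation has an empty p orbital. The ring is fully conjugated.
Adding the contributions, 3 × 2 = 6 from the double-bond units + 0 from the CH(+) atom = 6.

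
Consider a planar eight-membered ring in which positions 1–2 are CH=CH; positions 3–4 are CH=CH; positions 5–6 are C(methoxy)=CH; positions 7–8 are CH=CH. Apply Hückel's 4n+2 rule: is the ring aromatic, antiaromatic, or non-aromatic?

Antiaromatic

The p orbitals form a continuous loop: each doubly-bonded ring atom is sp² with one p-orbital electron. The ring is fully conjugated.
π-electron count: 4 × 2 = 8 from the 4 double-bond units.
With 8 = 4·2 π electrons, Hückel's rule classifies the planar ring as antiaromatic.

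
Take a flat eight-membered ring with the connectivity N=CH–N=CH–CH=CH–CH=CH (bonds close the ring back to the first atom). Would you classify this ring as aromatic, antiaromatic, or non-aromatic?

Antiaromatic

The p orbitals form a continuous loop: the double-bond atoms are sp², each contributing one p electron; the doubly-bonded nitrogens are pyridine-type — their lone pairs lie in the ring plane, leaving one electron in the p orbital. The ring is fully conjugated.
π-electron count: 4 × 2 = 8 from the 4 double-bond units.
With 8 = 4·2 π electrons, Hückel's rule classifies the planar ring as antiaromatic.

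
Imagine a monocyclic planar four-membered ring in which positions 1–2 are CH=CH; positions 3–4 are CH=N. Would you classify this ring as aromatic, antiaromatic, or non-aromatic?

Antiaromatic

The p orbitals form a continuous loop: each doubly-bonded ring atom is sp² with one p-orbital electron; the doubly-bonded nitrogens are pyridine-type — their lone pairs lie in the ring plane, leaving one electron in the p orbital. The ring is fully conjugated.
Adding the contributions, 2 × 2 = 4 from the 2 double-bond units.
4 = 4(1); a planar, fully conjugated 4n system is antiaromatic.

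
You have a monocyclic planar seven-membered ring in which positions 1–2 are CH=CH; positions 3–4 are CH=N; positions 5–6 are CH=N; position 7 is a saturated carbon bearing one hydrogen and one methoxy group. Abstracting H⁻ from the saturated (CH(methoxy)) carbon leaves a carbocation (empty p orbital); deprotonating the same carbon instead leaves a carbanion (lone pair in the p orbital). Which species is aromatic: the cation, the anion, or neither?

The cation

Once that carbon is sp², every ring atom has a p orbital and both ions are fully conjugated.
Cation: 3 × 2 + 0 = 6 π electrons → 4(1)+2, aromatic.
Anion: 3 × 2 + 2 = 8 π electrons → 4(2), antiaromatic.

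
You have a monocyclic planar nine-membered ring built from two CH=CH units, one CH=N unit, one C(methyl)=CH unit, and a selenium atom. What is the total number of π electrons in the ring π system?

Every ring atom contributes a p orbital perpendicular to the ring (the double-bond atoms are sp², each contributing one p electron; each sp² =N– keeps its lone pair in-plane and puts one electron into the π system; the selenium donates one lone pair from its p orbital), so the π system is cyclic and fully conjugated.
Adding the contributions, 4 × 2 = 8 from the double-bond units + 2 from the Se atom = 10.

10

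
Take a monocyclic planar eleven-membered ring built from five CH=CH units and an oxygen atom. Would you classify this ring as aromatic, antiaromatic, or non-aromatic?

The p orbitals form a continuous loop: every atom in a ring double bond is sp² and brings one electron to the p orbital; the oxygen donates one lone pair from its p orbital. The ring is fully conjugated.
Tallying contributions gives 5 × 2 = 10 from the double-bond units + 2 from the O atom = 12.
A 4n π count (12, n = 3) in a planar conjugated ring means antiaromatic.

Antiaromatic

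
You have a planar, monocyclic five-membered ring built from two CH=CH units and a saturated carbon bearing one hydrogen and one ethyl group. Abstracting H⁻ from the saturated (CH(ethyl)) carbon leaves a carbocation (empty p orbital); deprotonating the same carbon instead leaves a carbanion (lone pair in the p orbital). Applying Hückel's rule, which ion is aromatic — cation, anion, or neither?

The anion

In both ions every ring atom is sp² and contributes a p orbital, so both rings are fully conjugated.
Cation: 2 × 2 + 0 = 4 π electrons → 4(1), antiaromatic.
Anion: 2 × 2 + 2 = 6 π electrons → 4(1)+2, aromatic.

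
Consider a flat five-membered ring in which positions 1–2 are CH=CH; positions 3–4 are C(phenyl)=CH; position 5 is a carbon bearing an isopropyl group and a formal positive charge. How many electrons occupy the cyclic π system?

Every ring atom contributes a p orbital perpendicular to the ring (each doubly-bonded ring atom is sp² with one p-orbital electron; the carbocation has an empty p orbital), so the π system is cyclic and fully conjugated.
Adding the contributions, 2 × 2 = 4 from the double-bond units + 0 from the C(isopropyl)(+) atom = 4.

4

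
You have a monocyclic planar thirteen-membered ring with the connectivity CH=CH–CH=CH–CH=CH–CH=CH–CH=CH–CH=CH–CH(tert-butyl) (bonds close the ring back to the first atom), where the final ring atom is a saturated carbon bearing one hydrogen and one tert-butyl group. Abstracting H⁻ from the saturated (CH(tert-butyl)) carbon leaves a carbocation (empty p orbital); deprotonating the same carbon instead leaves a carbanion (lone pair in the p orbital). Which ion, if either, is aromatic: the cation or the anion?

In either ion the ring is fully conjugated: every atom, including the new sp² carbon, supplies a p orbital.
Cation: 6 × 2 + 0 = 12 π electrons → 4(3), antiaromatic.
Anion: 6 × 2 + 2 = 14 π electrons → 4(3)+2, aromatic.

The anion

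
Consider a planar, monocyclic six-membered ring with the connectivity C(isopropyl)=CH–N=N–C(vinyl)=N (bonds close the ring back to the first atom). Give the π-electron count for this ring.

6

The p orbitals form a continuous loop: every atom in a ring double bond is sp² and brings one electron to the p orbital; each =N– nitrogen is pyridine-type (lone pair in the sp² plane, one electron in the p orbital). The ring is fully conjugated.
π-electron count: 3 × 2 = 6 from the 3 double-bond units.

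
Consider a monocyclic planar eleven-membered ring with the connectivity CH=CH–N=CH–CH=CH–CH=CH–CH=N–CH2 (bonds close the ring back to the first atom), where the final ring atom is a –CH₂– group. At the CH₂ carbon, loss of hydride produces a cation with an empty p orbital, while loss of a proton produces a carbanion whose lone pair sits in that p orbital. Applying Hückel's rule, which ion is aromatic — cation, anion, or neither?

The cation

Both ions have a continuous loop of p orbitals — each ring atom is sp².
Cation: 5 × 2 + 0 = 10 π electrons → 4(2)+2, aromatic.
Anion: 5 × 2 + 2 = 12 π electrons → 4(3), antiaromatic.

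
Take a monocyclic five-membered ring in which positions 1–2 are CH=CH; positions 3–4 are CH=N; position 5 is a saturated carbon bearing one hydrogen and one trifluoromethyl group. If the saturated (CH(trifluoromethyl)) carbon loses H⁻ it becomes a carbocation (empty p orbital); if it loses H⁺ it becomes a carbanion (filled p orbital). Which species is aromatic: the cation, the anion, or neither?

The anion

Once that carbon is sp², every ring atom has a p orbital and both ions are fully conjugated.
Cation: 2 × 2 + 0 = 4 π electrons → 4(1), antiaromatic.
Anion: 2 × 2 + 2 = 6 π electrons → 4(1)+2, aromatic.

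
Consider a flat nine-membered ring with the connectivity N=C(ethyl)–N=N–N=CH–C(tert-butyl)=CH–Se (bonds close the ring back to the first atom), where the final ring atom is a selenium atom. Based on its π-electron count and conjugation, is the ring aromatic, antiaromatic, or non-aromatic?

Check conjugation: the double-bond atoms are sp², each contributing one p electron; each sp² =N– keeps its lone pair in-plane and puts one electron into the π system; the selenium donates one lone pair from its p orbital — every position has a p orbital, so the cyclic π system is continuous.
Counting π electrons: 4 × 2 = 8 from the double-bond units + 2 from the Se atom = 10.
10 = 4(2) + 2, which satisfies Hückel's 4n+2 rule.

Aromatic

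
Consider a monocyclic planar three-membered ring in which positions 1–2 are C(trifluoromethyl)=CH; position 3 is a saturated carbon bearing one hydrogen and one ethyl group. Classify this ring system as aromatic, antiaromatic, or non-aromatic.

The CH(ethyl) carbon is saturated: that saturated carbon is sp³ and has no p orbital in the ring π system. Conjugation is not continuous around the ring.
Hückel's rule only applies to fully conjugated rings, so this one is simply non-aromatic.

Non-aromatic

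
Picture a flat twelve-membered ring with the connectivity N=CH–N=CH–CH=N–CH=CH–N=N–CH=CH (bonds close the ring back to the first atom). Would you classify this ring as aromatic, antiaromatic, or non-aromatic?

All ring atoms are sp² and supply a p orbital to the ring (the double-bond atoms are sp², each contributing one p electron; the doubly-bonded nitrogens are pyridine-type — their lone pairs lie in the ring plane, leaving one electron in the p orbital); the conjugation is uninterrupted.
π-electron count: 6 × 2 = 12 from the 6 double-bond units.
A 4n π count (12, n = 3) in a planar conjugated ring means antiaromatic.

Antiaromatic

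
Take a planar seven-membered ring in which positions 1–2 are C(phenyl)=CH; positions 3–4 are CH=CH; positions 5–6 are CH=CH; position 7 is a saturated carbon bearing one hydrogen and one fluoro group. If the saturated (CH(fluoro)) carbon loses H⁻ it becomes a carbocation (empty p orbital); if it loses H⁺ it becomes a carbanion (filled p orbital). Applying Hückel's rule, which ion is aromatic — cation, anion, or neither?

In either ion the ring is fully conjugated: every atom, including the new sp² carbon, supplies a p orbital.
Cation: 3 × 2 + 0 = 6 π electrons → 4(1)+2, aromatic.
Anion: 3 × 2 + 2 = 8 π electrons → 4(2), antiaromatic.

The cation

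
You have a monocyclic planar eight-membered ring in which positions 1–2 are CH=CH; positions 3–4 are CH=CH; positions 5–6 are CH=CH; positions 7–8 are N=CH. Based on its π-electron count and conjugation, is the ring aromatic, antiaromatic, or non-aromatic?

Check conjugation: every atom in a ring double bond is sp² and brings one electron to the p orbital; the doubly-bonded nitrogens are pyridine-type — their lone pairs lie in the ring plane, leaving one electron in the p orbital — every position has a p orbital, so the cyclic π system is continuous.
Counting π electrons: 4 × 2 = 8 from the 4 double-bond units.
8 is a 4n count (n = 2), so the planar conjugated ring is antiaromatic.

Antiaromatic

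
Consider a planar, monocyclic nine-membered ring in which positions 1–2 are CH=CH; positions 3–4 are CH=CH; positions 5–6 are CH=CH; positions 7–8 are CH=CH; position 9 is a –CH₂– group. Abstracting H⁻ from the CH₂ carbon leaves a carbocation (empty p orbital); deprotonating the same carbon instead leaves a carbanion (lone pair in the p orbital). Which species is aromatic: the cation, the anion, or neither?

The anion

Once that carbon is sp², every ring atom has a p orbital and both ions are fully conjugated.
Cation: 4 × 2 + 0 = 8 π electrons → 4(2), antiaromatic.
Anion: 4 × 2 + 2 = 10 π electrons → 4(2)+2, aromatic.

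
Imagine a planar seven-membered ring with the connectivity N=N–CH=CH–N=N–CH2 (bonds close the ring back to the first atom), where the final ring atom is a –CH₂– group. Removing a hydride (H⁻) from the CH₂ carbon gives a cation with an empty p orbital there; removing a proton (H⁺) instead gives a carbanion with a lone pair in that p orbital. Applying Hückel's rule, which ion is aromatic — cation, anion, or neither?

The cation

In either ion the ring is fully conjugated: every atom, including the new sp² carbon, supplies a p orbital.
Cation: 3 × 2 + 0 = 6 π electrons → 4(1)+2, aromatic.
Anion: 3 × 2 + 2 = 8 π electrons → 4(2), antiaromatic.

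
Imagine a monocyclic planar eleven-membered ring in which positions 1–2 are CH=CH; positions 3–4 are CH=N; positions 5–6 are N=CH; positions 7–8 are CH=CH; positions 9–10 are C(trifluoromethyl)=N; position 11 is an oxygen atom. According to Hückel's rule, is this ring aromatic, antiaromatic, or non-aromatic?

Antiaromatic

All ring atoms are sp² and supply a p orbital to the ring (each doubly-bonded ring atom is sp² with one p-orbital electron; each sp² =N– keeps its lone pair in-plane and puts one electron into the π system; the oxygen donates one lone pair from its p orbital); the conjugation is uninterrupted.
Adding the contributions, 5 × 2 = 10 from the double-bond units + 2 from the O atom = 12.
12 = 4(3); a planar, fully conjugated 4n system is antiaromatic.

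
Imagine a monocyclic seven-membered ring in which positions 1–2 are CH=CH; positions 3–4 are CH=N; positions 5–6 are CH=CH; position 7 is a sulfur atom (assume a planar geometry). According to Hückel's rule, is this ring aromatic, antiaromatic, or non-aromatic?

Antiaromatic

Every ring atom contributes a p orbital perpendicular to the ring (every atom in a ring double bond is sp² and brings one electron to the p orbital; each =N– nitrogen is pyridine-type (lone pair in the sp² plane, one electron in the p orbital); the sulfur donates one lone pair from its p orbital), so the π system is cyclic and fully conjugated.
π-electron count: 3 × 2 = 6 from the double-bond units + 2 from the S atom = 8.
8 is a 4n count (n = 2), so the planar conjugated ring is antiaromatic.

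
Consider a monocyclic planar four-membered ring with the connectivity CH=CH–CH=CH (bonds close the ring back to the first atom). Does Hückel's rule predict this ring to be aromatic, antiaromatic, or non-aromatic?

All ring atoms are sp² and supply a p orbital to the ring (every atom in a ring double bond is sp² and brings one electron to the p orbital); the conjugation is uninterrupted.
Counting π electrons: 2 × 2 = 4 from the 2 double-bond units.
With 4 = 4·1 π electrons, Hückel's rule classifies the planar ring as antiaromatic.
This is cyclobutadiene.

Antiaromatic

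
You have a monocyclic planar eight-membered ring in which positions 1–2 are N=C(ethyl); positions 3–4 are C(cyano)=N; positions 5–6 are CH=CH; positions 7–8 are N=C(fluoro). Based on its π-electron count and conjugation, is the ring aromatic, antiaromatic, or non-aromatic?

Antiaromatic

Check conjugation: every atom in a ring double bond is sp² and brings one electron to the p orbital; the doubly-bonded nitrogens are pyridine-type — their lone pairs lie in the ring plane, leaving one electron in the p orbital — every position has a p orbital, so the cyclic π system is continuous.
π-electron count: 4 × 2 = 8 from the 4 double-bond units.
A 4n π count (8, n = 2) in a planar conjugated ring means antiaromatic.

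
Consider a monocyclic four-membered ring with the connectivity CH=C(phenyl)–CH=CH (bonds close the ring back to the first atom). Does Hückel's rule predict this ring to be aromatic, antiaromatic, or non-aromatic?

Antiaromatic

The p orbitals form a continuous loop: each doubly-bonded ring atom is sp² with one p-orbital electron. The ring is fully conjugated.
Counting π electrons: 2 × 2 = 4 from the 2 double-bond units.
A 4n π count (4, n = 1) in a planar conjugated ring means antiaromatic.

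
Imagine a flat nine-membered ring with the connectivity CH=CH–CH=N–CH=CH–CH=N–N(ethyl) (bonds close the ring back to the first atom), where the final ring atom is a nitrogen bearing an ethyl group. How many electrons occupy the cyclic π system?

10

Check conjugation: every atom in a ring double bond is sp² and brings one electron to the p orbital; each sp² =N– keeps its lone pair in-plane and puts one electron into the π system; the pyrrole-type nitrogen donates its lone pair from the p orbital — every position has a p orbital, so the cyclic π system is continuous.
Counting π electrons: 4 × 2 = 8 from the double-bond units + 2 from the N(ethyl) atom = 10.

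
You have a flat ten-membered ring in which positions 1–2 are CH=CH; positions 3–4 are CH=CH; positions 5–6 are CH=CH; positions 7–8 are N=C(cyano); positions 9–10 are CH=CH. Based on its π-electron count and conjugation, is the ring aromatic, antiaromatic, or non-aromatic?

All ring atoms are sp² and supply a p orbital to the ring (the double-bond atoms are sp², each contributing one p electron; each sp² =N– keeps its lone pair in-plane and puts one electron into the π system); the conjugation is uninterrupted.
Tallying contributions gives 5 × 2 = 10 from the 5 double-bond units.
Since 10 = 4·2 + 2, the ring meets the 4n+2 criterion.

Aromatic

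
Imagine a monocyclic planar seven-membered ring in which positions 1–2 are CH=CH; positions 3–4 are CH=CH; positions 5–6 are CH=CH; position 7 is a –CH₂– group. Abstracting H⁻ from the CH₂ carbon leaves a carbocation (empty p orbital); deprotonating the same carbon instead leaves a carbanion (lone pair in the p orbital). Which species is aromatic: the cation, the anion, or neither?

In either ion the ring is fully conjugated: every atom, including the new sp² carbon, supplies a p orbital.
Cation: 3 × 2 + 0 = 6 π electrons → 4(1)+2, aromatic.
Anion: 3 × 2 + 2 = 8 π electrons → 4(2), antiaromatic.

The cation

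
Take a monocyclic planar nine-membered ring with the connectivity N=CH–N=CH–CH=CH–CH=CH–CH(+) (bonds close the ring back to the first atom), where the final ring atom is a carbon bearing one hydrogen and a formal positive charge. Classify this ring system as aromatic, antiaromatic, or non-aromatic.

The p orbitals form a continuous loop: the double-bond atoms are sp², each contributing one p electron; each =N– nitrogen is pyridine-type (lone pair in the sp² plane, one electron in the p orbital); the carbocation has an empty p orbital. The ring is fully conjugated.
Tallying contributions gives 4 × 2 = 8 from the double-bond units + 0 from the CH(+) atom = 8.
8 is a 4n count (n = 2), so the planar conjugated ring is antiaromatic.

Antiaromatic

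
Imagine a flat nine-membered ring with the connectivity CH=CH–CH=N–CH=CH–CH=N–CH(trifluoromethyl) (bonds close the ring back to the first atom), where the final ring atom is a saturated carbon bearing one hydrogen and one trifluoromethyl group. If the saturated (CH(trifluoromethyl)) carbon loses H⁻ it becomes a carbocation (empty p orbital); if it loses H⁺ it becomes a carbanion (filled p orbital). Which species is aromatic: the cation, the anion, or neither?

Both ions have a continuous loop of p orbitals — each ring atom is sp².
Cation: 4 × 2 + 0 = 8 π electrons → 4(2), antiaromatic.
Anion: 4 × 2 + 2 = 10 π electrons → 4(2)+2, aromatic.

The anion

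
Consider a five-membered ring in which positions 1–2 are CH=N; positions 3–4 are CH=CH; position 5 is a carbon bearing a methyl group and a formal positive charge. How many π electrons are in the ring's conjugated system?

4

Check conjugation: the double-bond atoms are sp², each contributing one p electron; each sp² =N– keeps its lone pair in-plane and puts one electron into the π system; the carbocation has an empty p orbital — every position has a p orbital, so the cyclic π system is continuous.
π-electron count: 2 × 2 = 4 from the double-bond units + 0 from the C(methyl)(+) atom = 4.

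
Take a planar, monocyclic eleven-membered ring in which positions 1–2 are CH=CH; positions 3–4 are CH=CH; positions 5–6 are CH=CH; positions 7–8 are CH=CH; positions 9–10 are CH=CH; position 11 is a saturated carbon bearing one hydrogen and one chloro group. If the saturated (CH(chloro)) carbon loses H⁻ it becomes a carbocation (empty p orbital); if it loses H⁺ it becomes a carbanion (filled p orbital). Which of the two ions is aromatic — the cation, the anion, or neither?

Once that carbon is sp², every ring atom has a p orbital and both ions are fully conjugated.
Cation: 5 × 2 + 0 = 10 π electrons → 4(2)+2, aromatic.
Anion: 5 × 2 + 2 = 12 π electrons → 4(3), antiaromatic.

The cation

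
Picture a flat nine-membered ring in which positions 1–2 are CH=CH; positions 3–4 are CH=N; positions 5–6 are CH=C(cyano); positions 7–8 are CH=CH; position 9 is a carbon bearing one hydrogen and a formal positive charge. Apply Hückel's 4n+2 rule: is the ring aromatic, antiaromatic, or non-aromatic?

Antiaromatic

Every ring atom contributes a p orbital perpendicular to the ring (each doubly-bonded ring atom is sp² with one p-orbital electron; each sp² =N– keeps its lone pair in-plane and puts one electron into the π system; the carbocation has an empty p orbital), so the π system is cyclic and fully conjugated.
Counting π electrons: 4 × 2 = 8 from the double-bond units + 0 from the CH(+) atom = 8.
With 8 = 4·2 π electrons, Hückel's rule classifies the planar ring as antiaromatic.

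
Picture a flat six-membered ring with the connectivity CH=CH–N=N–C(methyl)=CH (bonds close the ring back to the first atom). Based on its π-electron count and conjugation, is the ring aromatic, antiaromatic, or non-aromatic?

The p orbitals form a continuous loop: each doubly-bonded ring atom is sp² with one p-orbital electron; each sp² =N– keeps its lone pair in-plane and puts one electron into the π system. The ring is fully conjugated.
Counting π electrons: 3 × 2 = 6 from the 3 double-bond units.
That gives a 4n+2 count (6, n = 1).

Aromatic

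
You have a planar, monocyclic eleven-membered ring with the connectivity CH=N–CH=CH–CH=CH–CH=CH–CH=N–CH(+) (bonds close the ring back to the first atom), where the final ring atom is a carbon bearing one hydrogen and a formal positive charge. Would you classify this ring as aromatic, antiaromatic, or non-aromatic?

The p orbitals form a continuous loop: every atom in a ring double bond is sp² and brings one electron to the p orbital; the doubly-bonded nitrogens are pyridine-type — their lone pairs lie in the ring plane, leaving one electron in the p orbital; the carbocation has an empty p orbital. The ring is fully conjugated.
π-electron count: 5 × 2 = 10 from the double-bond units + 0 from the CH(+) atom = 10.
That gives a 4n+2 count (10, n = 2).

Aromatic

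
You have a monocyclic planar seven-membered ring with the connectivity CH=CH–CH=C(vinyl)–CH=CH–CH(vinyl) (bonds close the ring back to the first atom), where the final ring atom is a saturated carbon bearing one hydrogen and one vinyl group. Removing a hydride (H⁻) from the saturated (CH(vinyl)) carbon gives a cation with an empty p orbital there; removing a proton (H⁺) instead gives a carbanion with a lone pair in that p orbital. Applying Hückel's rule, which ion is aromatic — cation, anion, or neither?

The cation

In either ion the ring is fully conjugated: every atom, including the new sp² carbon, supplies a p orbital.
Cation: 3 × 2 + 0 = 6 π electrons → 4(1)+2, aromatic.
Anion: 3 × 2 + 2 = 8 π electrons → 4(2), antiaromatic.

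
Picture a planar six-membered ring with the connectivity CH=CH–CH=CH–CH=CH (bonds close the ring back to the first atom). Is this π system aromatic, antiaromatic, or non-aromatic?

Every ring atom contributes a p orbital perpendicular to the ring (each doubly-bonded ring atom is sp² with one p-orbital electron), so the π system is cyclic and fully conjugated.
Counting π electrons: 3 × 2 = 6 from the 3 double-bond units.
6 = 4(1) + 2, which satisfies Hückel's 4n+2 rule.
(The species described is benzene.)

Aromatic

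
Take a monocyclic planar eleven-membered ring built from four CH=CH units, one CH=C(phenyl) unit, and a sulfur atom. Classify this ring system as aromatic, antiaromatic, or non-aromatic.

Check conjugation: each doubly-bonded ring atom is sp² with one p-orbital electron; the sulfur donates one lone pair from its p orbital — every position has a p orbital, so the cyclic π system is continuous.
Tallying contributions gives 5 × 2 = 10 from the double-bond units + 2 from the S atom = 12.
12 = 4(3); a planar, fully conjugated 4n system is antiaromatic.

Antiaromatic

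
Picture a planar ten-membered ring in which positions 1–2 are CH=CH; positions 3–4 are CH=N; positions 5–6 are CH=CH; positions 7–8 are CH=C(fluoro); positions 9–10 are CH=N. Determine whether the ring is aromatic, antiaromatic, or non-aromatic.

Aromatic

Every ring atom contributes a p orbital perpendicular to the ring (each doubly-bonded ring atom is sp² with one p-orbital electron; each =N– nitrogen is pyridine-type (lone pair in the sp² plane, one electron in the p orbital)), so the π system is cyclic and fully conjugated.
π-electron count: 5 × 2 = 10 from the 5 double-bond units.
10 = 4(2) + 2, which satisfies Hückel's 4n+2 rule.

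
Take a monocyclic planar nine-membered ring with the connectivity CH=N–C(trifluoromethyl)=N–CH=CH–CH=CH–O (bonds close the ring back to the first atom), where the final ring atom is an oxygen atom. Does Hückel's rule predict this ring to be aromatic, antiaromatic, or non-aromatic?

All ring atoms are sp² and supply a p orbital to the ring (the double-bond atoms are sp², each contributing one p electron; each sp² =N– keeps its lone pair in-plane and puts one electron into the π system; the oxygen donates one lone pair from its p orbital); the conjugation is uninterrupted.
Adding the contributions, 4 × 2 = 8 from the double-bond units + 2 from the O atom = 10.
With 10 π electrons (n = 2), the Hückel 4n+2 condition holds.

Aromatic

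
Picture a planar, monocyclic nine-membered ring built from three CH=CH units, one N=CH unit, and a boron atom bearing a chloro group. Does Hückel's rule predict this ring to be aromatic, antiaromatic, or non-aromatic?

Antiaromatic

All ring atoms are sp² and supply a p orbital to the ring (every atom in a ring double bond is sp² and brings one electron to the p orbital; each sp² =N– keeps its lone pair in-plane and puts one electron into the π system; the boron has an empty p orbital); the conjugation is uninterrupted.
π-electron count: 4 × 2 = 8 from the double-bond units + 0 from the B(chloro) atom = 8.
8 is a 4n count (n = 2), so the planar conjugated ring is antiaromatic.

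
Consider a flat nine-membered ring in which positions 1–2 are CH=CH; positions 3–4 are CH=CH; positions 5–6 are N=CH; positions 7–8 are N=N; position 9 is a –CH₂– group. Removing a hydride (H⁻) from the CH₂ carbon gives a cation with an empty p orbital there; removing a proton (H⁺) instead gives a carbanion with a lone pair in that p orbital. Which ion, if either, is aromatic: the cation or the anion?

In both ions every ring atom is sp² and contributes a p orbital, so both rings are fully conjugated.
Cation: 4 × 2 + 0 = 8 π electrons → 4(2), antiaromatic.
Anion: 4 × 2 + 2 = 10 π electrons → 4(2)+2, aromatic.

The anion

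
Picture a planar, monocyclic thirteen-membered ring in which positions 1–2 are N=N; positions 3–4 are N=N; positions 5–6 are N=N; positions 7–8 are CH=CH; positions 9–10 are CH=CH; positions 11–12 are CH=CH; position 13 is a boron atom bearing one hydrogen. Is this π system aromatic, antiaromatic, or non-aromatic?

The p orbitals form a continuous loop: every atom in a ring double bond is sp² and brings one electron to the p orbital; each sp² =N– keeps its lone pair in-plane and puts one electron into the π system; the boron has an empty p orbital. The ring is fully conjugated.
Adding the contributions, 6 × 2 = 12 from the double-bond units + 0 from the BH atom = 12.
12 is a 4n count (n = 3), so the planar conjugated ring is antiaromatic.

Antiaromatic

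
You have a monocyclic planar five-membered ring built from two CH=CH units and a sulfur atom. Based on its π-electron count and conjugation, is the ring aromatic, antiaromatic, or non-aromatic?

Every ring atom contributes a p orbital perpendicular to the ring (the double-bond atoms are sp², each contributing one p electron; the sulfur donates one lone pair from its p orbital), so the π system is cyclic and fully conjugated.
Counting π electrons: 2 × 2 = 4 from the double-bond units + 2 from the S atom = 6.
Since 6 = 4·1 + 2, the ring meets the 4n+2 criterion.
(The species described is thiophene.)

Aromatic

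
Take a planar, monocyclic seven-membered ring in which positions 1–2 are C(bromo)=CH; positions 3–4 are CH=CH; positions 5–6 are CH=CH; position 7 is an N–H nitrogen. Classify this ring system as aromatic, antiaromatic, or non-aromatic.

Antiaromatic

Every ring atom contributes a p orbital perpendicular to the ring (every atom in a ring double bond is sp² and brings one electron to the p orbital; the pyrrole-type nitrogen donates its lone pair from the p orbital), so the π system is cyclic and fully conjugated.
Counting π electrons: 3 × 2 = 6 from the double-bond units + 2 from the NH atom = 8.
With 8 = 4·2 π electrons, Hückel's rule classifies the planar ring as antiaromatic.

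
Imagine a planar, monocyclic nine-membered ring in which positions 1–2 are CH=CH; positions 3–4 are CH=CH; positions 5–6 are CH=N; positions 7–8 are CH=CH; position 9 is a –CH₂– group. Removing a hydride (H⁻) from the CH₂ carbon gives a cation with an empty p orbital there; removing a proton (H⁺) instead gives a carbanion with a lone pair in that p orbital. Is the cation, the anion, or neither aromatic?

In either ion the ring is fully conjugated: every atom, including the new sp² carbon, supplies a p orbital.
Cation: 4 × 2 + 0 = 8 π electrons → 4(2), antiaromatic.
Anion: 4 × 2 + 2 = 10 π electrons → 4(2)+2, aromatic.

The anion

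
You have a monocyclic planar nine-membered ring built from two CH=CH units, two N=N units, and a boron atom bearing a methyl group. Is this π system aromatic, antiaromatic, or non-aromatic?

Every ring atom contributes a p orbital perpendicular to the ring (every atom in a ring double bond is sp² and brings one electron to the p orbital; each =N– nitrogen is pyridine-type (lone pair in the sp² plane, one electron in the p orbital); the boron has an empty p orbital), so the π system is cyclic and fully conjugated.
π-electron count: 4 × 2 = 8 from the double-bond units + 0 from the B(methyl) atom = 8.
A 4n π count (8, n = 2) in a planar conjugated ring means antiaromatic.

Antiaromatic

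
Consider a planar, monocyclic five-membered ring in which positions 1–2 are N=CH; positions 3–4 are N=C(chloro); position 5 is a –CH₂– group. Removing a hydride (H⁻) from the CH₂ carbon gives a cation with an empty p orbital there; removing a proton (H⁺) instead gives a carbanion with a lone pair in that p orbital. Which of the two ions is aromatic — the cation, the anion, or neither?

The anion

Both ions have a continuous loop of p orbitals — each ring atom is sp².
Cation: 2 × 2 + 0 = 4 π electrons → 4(1), antiaromatic.
Anion: 2 × 2 + 2 = 6 π electrons → 4(1)+2, aromatic.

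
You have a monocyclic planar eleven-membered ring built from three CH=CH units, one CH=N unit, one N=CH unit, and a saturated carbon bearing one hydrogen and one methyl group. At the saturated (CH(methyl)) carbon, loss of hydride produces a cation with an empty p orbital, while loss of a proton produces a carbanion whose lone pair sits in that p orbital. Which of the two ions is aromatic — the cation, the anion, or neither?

The cation

Once that carbon is sp², every ring atom has a p orbital and both ions are fully conjugated.
Cation: 5 × 2 + 0 = 10 π electrons → 4(2)+2, aromatic.
Anion: 5 × 2 + 2 = 12 π electrons → 4(3), antiaromatic.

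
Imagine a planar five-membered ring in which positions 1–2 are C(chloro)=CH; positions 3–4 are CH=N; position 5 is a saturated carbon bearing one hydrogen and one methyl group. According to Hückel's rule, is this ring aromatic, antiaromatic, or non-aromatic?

Non-aromatic

Because that saturated carbon is sp³ and has no p orbital in the ring π system at the CH(methyl) position, the π system cannot extend all the way around the ring.
Without a continuous loop of overlapping p orbitals the Hückel electron count never comes into play.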